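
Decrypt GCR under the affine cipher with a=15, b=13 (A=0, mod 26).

DBC

The inverse of 15 mod 26 is 7, since 15·7=105≡1. Apply D(y)=7·(y−13) mod 26:
G(6): 7·(6−13)=-49≡3 → D
C(2): 7·(2−13)=-77≡1 → B
R(17): 7·(17−13)=28≡2 → C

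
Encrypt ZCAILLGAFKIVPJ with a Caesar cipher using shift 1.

ADBJMMHBGLJWQK

Z(25): 25+1=26≡0 → A
C(2): 2+1=3 → D
A(0): 0+1=1 → B
I(8): 8+1=9 → J
L(11): 11+1=12 → M
L(11): 11+1=12 → M
G(6): 6+1=7 → H
A(0): 0+1=1 → B
F(5): 5+1=6 → G
K(10): 10+1=11 → L
I(8): 8+1=9 → J
V(21): 21+1=22 → W
P(15): 15+1=16 → Q
J(9): 9+1=10 → K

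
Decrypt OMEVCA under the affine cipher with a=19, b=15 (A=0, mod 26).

PTJONR

The inverse of 19 mod 26 is 11, since 19·11=209≡1. Apply D(y)=11·(y−15) mod 26:
O(14): 11·(14−15)=-11≡15 → P
M(12): 11·(12−15)=-33≡19 → T
E(4): 11·(4−15)=-121≡9 → J
V(21): 11·(21−15)=66≡14 → O
C(2): 11·(2−15)=-143≡13 → N
A(0): 11·(0−15)=-165≡17 → R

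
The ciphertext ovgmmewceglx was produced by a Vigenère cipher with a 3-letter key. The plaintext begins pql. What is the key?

Subtract each crib letter from the matching ciphertext letter (mod 26):
o(14)−p(15)=-1≡25 → z
v(21)−q(16)=5 → f
g(6)−l(11)=-5≡21 → v

zfv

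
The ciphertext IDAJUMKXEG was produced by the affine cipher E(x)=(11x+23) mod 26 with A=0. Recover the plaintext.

BKFUVZNADP

The inverse of 11 mod 26 is 19, since 11·19=209≡1. Apply D(y)=19·(y−23) mod 26:
I(8): 19·(8−23)=-285≡1 → B
D(3): 19·(3−23)=-380≡10 → K
A(0): 19·(0−23)=-437≡5 → F
J(9): 19·(9−23)=-266≡20 → U
U(20): 19·(20−23)=-57≡21 → V
M(12): 19·(12−23)=-209≡25 → Z
K(10): 19·(10−23)=-247≡13 → N
X(23): 19·(23−23)=0 → A
E(4): 19·(4−23)=-361≡3 → D
G(6): 19·(6−23)=-323≡15 → P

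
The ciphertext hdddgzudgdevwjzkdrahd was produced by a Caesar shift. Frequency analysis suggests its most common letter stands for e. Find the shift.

The most frequent ciphertext letter is d (appears 7 times).
d is position 3; e is position 4.
Shift = -1≡25.

25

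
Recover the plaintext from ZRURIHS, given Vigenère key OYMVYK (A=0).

LTIWKXE

Repeat the key across the ciphertext: OYMVYKO
Z(25)−O(14): 11 → L
R(17)−Y(24): -7≡19 → T
U(20)−M(12): 8 → I
R(17)−V(21): -4≡22 → W
I(8)−Y(24): -16≡10 → K
H(7)−K(10): -3≡23 → X
S(18)−O(14): 4 → E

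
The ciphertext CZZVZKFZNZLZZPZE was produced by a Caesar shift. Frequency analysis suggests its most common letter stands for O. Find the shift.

The most frequent ciphertext letter is Z (appears 8 times).
Z is position 25; O is position 14.
Shift = 11.

11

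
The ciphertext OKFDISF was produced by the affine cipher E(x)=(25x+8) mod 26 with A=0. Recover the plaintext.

UYDFAQD

The inverse of 25 mod 26 is 25, since 25·25=625≡1. Apply D(y)=25·(y−8) mod 26:
O(14): 25·(14−8)=150≡20 → U
K(10): 25·(10−8)=50≡24 → Y
F(5): 25·(5−8)=-75≡3 → D
D(3): 25·(3−8)=-125≡5 → F
I(8): 25·(8−8)=0 → A
S(18): 25·(18−8)=250≡16 → Q
F(5): 25·(5−8)=-75≡3 → D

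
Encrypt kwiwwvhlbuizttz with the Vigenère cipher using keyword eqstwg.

omapsblbtnefxjr

Repeat the key across the message: eqstwgeqstwgeqs
k(10)+e(4): 14 → o
w(22)+q(16): 38≡12 → m
i(8)+s(18): 26≡0 → a
w(22)+t(19): 41≡15 → p
w(22)+w(22): 44≡18 → s
v(21)+g(6): 27≡1 → b
h(7)+e(4): 11 → l
l(11)+q(16): 27≡1 → b
b(1)+s(18): 19 → t
u(20)+t(19): 39≡13 → n
i(8)+w(22): 30≡4 → e
z(25)+g(6): 31≡5 → f
t(19)+e(4): 23 → x
t(19)+q(16): 35≡9 → j
z(25)+s(18): 43≡17 → r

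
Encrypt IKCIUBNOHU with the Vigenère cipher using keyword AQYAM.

Repeat the key across the message: AQYAMAQYAM
I(8)+A(0): 8 → I
K(10)+Q(16): 26≡0 → A
C(2)+Y(24): 26≡0 → A
I(8)+A(0): 8 → I
U(20)+M(12): 32≡6 → G
B(1)+A(0): 1 → B
N(13)+Q(16): 29≡3 → D
O(14)+Y(24): 38≡12 → M
H(7)+A(0): 7 → H
U(20)+M(12): 32≡6 → G

IAAIGBDMHG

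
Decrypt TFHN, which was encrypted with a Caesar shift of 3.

T(19): 19−3=16 → Q
F(5): 5−3=2 → C
H(7): 7−3=4 → E
N(13): 13−3=10 → K

QCEK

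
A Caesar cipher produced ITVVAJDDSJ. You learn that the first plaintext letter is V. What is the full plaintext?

VGIINWQQFW

From the crib: I(8)−V(21)=-13≡13, so the shift is 13.
Subtract 13 from each ciphertext letter:
I(8): 8−13=-5≡21 → V
T(19): 19−13=6 → G
V(21): 21−13=8 → I
V(21): 21−13=8 → I
A(0): 0−13=-13≡13 → N
J(9): 9−13=-4≡22 → W
D(3): 3−13=-10≡16 → Q
D(3): 3−13=-10≡16 → Q
S(18): 18−13=5 → F
J(9): 9−13=-4≡22 → W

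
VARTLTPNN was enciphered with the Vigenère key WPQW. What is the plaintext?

ZLBXPEZRR

Repeat the key across the ciphertext: WPQWWPQWW
V(21)−W(22): -1≡25 → Z
A(0)−P(15): -15≡11 → L
R(17)−Q(16): 1 → B
T(19)−W(22): -3≡23 → X
L(11)−W(22): -11≡15 → P
T(19)−P(15): 4 → E
P(15)−Q(16): -1≡25 → Z
N(13)−W(22): -9≡17 → R
N(13)−W(22): -9≡17 → R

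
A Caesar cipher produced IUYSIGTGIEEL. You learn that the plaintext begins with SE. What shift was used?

16

From the crib: I(8)−S(18)=-10≡16, so the shift is 16.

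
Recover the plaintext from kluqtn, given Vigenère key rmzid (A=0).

Repeat the key across the ciphertext: rmzidr
k(10)−r(17): -7≡19 → t
l(11)−m(12): -1≡25 → z
u(20)−z(25): -5≡21 → v
q(16)−i(8): 8 → i
t(19)−d(3): 16 → q
n(13)−r(17): -4≡22 → w

tzviqw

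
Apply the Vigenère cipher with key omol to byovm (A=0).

pkcga

Repeat the key across the message: omolo
b(1)+o(14): 15 → p
y(24)+m(12): 36≡10 → k
o(14)+o(14): 28≡2 → c
v(21)+l(11): 32≡6 → g
m(12)+o(14): 26≡0 → a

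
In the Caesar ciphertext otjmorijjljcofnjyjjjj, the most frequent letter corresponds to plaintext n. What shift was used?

22

The most frequent ciphertext letter is j (appears 9 times).
j is position 9; n is position 13.
Shift = -4≡22.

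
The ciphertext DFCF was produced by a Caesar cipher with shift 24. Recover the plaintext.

D(3): 3−24=-21≡5 → F
F(5): 5−24=-19≡7 → H
C(2): 2−24=-22≡4 → E
F(5): 5−24=-19≡7 → H

FHEH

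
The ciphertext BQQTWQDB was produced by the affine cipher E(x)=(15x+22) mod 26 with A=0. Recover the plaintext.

The inverse of 15 mod 26 is 7, since 15·7=105≡1. Apply D(y)=7·(y−22) mod 26:
B(1): 7·(1−22)=-147≡9 → J
Q(16): 7·(16−22)=-42≡10 → K
Q(16): 7·(16−22)=-42≡10 → K
T(19): 7·(19−22)=-21≡5 → F
W(22): 7·(22−22)=0 → A
Q(16): 7·(16−22)=-42≡10 → K
D(3): 7·(3−22)=-133≡23 → X
B(1): 7·(1−22)=-147≡9 → J

JKKFAKXJ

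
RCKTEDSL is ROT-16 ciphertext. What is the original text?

R(17): 17−16=1 → B
C(2): 2−16=-14≡12 → M
K(10): 10−16=-6≡20 → U
T(19): 19−16=3 → D
E(4): 4−16=-12≡14 → O
D(3): 3−16=-13≡13 → N
S(18): 18−16=2 → C
L(11): 11−16=-5≡21 → V

BMUDONCV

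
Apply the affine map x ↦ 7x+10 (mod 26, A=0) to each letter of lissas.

l(11): 7·11+10=87≡9 → j
i(8): 7·8+10=66≡14 → o
s(18): 7·18+10=136≡6 → g
s(18): 7·18+10=136≡6 → g
a(0): 7·0+10=10 → k
s(18): 7·18+10=136≡6 → g

joggkg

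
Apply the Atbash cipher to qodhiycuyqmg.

q(16) → j(9)
o(14) → l(11)
d(3) → w(22)
h(7) → s(18)
i(8) → r(17)
y(24) → b(1)
c(2) → x(23)
u(20) → f(5)
y(24) → b(1)
q(16) → j(9)
m(12) → n(13)
g(6) → t(19)

jlwsrbxfbjnt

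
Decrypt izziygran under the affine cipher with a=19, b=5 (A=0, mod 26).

hmmhblcxk

The inverse of 19 mod 26 is 11, since 19·11=209≡1. Apply D(y)=11·(y−5) mod 26:
i(8): 11·(8−5)=33≡7 → h
z(25): 11·(25−5)=220≡12 → m
z(25): 11·(25−5)=220≡12 → m
i(8): 11·(8−5)=33≡7 → h
y(24): 11·(24−5)=209≡1 → b
g(6): 11·(6−5)=11 → l
r(17): 11·(17−5)=132≡2 → c
a(0): 11·(0−5)=-55≡23 → x
n(13): 11·(13−5)=88≡10 → k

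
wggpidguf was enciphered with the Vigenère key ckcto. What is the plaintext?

uwewubwsm

Repeat the key across the ciphertext: ckctockct
w(22)−c(2): 20 → u
g(6)−k(10): -4≡22 → w
g(6)−c(2): 4 → e
p(15)−t(19): -4≡22 → w
i(8)−o(14): -6≡20 → u
d(3)−c(2): 1 → b
g(6)−k(10): -4≡22 → w
u(20)−c(2): 18 → s
f(5)−t(19): -14≡12 → m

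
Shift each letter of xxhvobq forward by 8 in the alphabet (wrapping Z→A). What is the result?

x(23): 23+8=31≡5 → f
x(23): 23+8=31≡5 → f
h(7): 7+8=15 → p
v(21): 21+8=29≡3 → d
o(14): 14+8=22 → w
b(1): 1+8=9 → j
q(16): 16+8=24 → y

ffpdwjy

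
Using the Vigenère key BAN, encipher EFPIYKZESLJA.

Repeat the key across the message: BANBANBANBAN
E(4)+B(1): 5 → F
F(5)+A(0): 5 → F
P(15)+N(13): 28≡2 → C
I(8)+B(1): 9 → J
Y(24)+A(0): 24 → Y
K(10)+N(13): 23 → X
Z(25)+B(1): 26≡0 → A
E(4)+A(0): 4 → E
S(18)+N(13): 31≡5 → F
L(11)+B(1): 12 → M
J(9)+A(0): 9 → J
A(0)+N(13): 13 → N

FFCJYXAEFMJN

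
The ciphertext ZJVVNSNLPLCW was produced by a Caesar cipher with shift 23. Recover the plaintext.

Z(25): 25−23=2 → C
J(9): 9−23=-14≡12 → M
V(21): 21−23=-2≡24 → Y
V(21): 21−23=-2≡24 → Y
N(13): 13−23=-10≡16 → Q
S(18): 18−23=-5≡21 → V
N(13): 13−23=-10≡16 → Q
L(11): 11−23=-12≡14 → O
P(15): 15−23=-8≡18 → S
L(11): 11−23=-12≡14 → O
C(2): 2−23=-21≡5 → F
W(22): 22−23=-1≡25 → Z

CMYYQVQOSOFZ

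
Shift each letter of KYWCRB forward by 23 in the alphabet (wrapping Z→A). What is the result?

HVTZOY

K(10): 10+23=33≡7 → H
Y(24): 24+23=47≡21 → V
W(22): 22+23=45≡19 → T
C(2): 2+23=25 → Z
R(17): 17+23=40≡14 → O
B(1): 1+23=24 → Y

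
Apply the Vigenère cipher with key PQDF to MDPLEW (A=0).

Repeat the key across the message: PQDFPQ
M(12)+P(15): 27≡1 → B
D(3)+Q(16): 19 → T
P(15)+D(3): 18 → S
L(11)+F(5): 16 → Q
E(4)+P(15): 19 → T
W(22)+Q(16): 38≡12 → M

BTSQTM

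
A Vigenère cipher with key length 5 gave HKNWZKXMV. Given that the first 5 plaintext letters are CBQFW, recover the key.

Subtract each crib letter from the matching ciphertext letter (mod 26):
H(7)−C(2)=5 → F
K(10)−B(1)=9 → J
N(13)−Q(16)=-3≡23 → X
W(22)−F(5)=17 → R
Z(25)−W(22)=3 → D

FJXRD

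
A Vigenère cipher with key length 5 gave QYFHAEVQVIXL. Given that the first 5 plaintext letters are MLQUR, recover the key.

Subtract each crib letter from the matching ciphertext letter (mod 26):
Q(16)−M(12)=4 → E
Y(24)−L(11)=13 → N
F(5)−Q(16)=-11≡15 → P
H(7)−U(20)=-13≡13 → N
A(0)−R(17)=-17≡9 → J

ENPNJ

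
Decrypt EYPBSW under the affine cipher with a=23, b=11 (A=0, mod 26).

The inverse of 23 mod 26 is 17, since 23·17=391≡1. Apply D(y)=17·(y−11) mod 26:
E(4): 17·(4−11)=-119≡11 → L
Y(24): 17·(24−11)=221≡13 → N
P(15): 17·(15−11)=68≡16 → Q
B(1): 17·(1−11)=-170≡12 → M
S(18): 17·(18−11)=119≡15 → P
W(22): 17·(22−11)=187≡5 → F

LNQMPF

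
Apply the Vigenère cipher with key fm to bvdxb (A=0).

Repeat the key across the message: fmfmf
b(1)+f(5): 6 → g
v(21)+m(12): 33≡7 → h
d(3)+f(5): 8 → i
x(23)+m(12): 35≡9 → j
b(1)+f(5): 6 → g

ghijg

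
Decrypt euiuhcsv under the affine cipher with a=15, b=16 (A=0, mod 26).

The inverse of 15 mod 26 is 7, since 15·7=105≡1. Apply D(y)=7·(y−16) mod 26:
e(4): 7·(4−16)=-84≡20 → u
u(20): 7·(20−16)=28≡2 → c
i(8): 7·(8−16)=-56≡22 → w
u(20): 7·(20−16)=28≡2 → c
h(7): 7·(7−16)=-63≡15 → p
c(2): 7·(2−16)=-98≡6 → g
s(18): 7·(18−16)=14 → o
v(21): 7·(21−16)=35≡9 → j

ucwcpgoj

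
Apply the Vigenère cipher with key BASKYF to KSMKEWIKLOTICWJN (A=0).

LSEUCBJKDYRNDWBX

Repeat the key across the message: BASKYFBASKYFBASK
K(10)+B(1): 11 → L
S(18)+A(0): 18 → S
M(12)+S(18): 30≡4 → E
K(10)+K(10): 20 → U
E(4)+Y(24): 28≡2 → C
W(22)+F(5): 27≡1 → B
I(8)+B(1): 9 → J
K(10)+A(0): 10 → K
L(11)+S(18): 29≡3 → D
O(14)+K(10): 24 → Y
T(19)+Y(24): 43≡17 → R
I(8)+F(5): 13 → N
C(2)+B(1): 3 → D
W(22)+A(0): 22 → W
J(9)+S(18): 27≡1 → B
N(13)+K(10): 23 → X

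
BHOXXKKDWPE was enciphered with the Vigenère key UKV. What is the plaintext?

Repeat the key across the ciphertext: UKVUKVUKVUK
B(1)−U(20): -19≡7 → H
H(7)−K(10): -3≡23 → X
O(14)−V(21): -7≡19 → T
X(23)−U(20): 3 → D
X(23)−K(10): 13 → N
K(10)−V(21): -11≡15 → P
K(10)−U(20): -10≡16 → Q
D(3)−K(10): -7≡19 → T
W(22)−V(21): 1 → B
P(15)−U(20): -5≡21 → V
E(4)−K(10): -6≡20 → U

HXTDNPQTBVU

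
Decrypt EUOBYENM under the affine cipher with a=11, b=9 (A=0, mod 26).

JBREZJYF

The inverse of 11 mod 26 is 19, since 11·19=209≡1. Apply D(y)=19·(y−9) mod 26:
E(4): 19·(4−9)=-95≡9 → J
U(20): 19·(20−9)=209≡1 → B
O(14): 19·(14−9)=95≡17 → R
B(1): 19·(1−9)=-152≡4 → E
Y(24): 19·(24−9)=285≡25 → Z
E(4): 19·(4−9)=-95≡9 → J
N(13): 19·(13−9)=76≡24 → Y
M(12): 19·(12−9)=57≡5 → F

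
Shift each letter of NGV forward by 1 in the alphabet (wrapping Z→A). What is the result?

N(13): 13+1=14 → O
G(6): 6+1=7 → H
V(21): 21+1=22 → W

OHW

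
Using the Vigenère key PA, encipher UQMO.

Repeat the key across the message: PAPA
U(20)+P(15): 35≡9 → J
Q(16)+A(0): 16 → Q
M(12)+P(15): 27≡1 → B
O(14)+A(0): 14 → O

JQBO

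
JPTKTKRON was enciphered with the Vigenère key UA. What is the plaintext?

PPZKZKXOT

Repeat the key across the ciphertext: UAUAUAUAU
J(9)−U(20): -11≡15 → P
P(15)−A(0): 15 → P
T(19)−U(20): -1≡25 → Z
K(10)−A(0): 10 → K
T(19)−U(20): -1≡25 → Z
K(10)−A(0): 10 → K
R(17)−U(20): -3≡23 → X
O(14)−A(0): 14 → O
N(13)−U(20): -7≡19 → T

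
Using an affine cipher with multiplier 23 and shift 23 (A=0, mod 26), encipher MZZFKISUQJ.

NAAITZVPBW

M(12): 23·12+23=299≡13 → N
Z(25): 23·25+23=598≡0 → A
Z(25): 23·25+23=598≡0 → A
F(5): 23·5+23=138≡8 → I
K(10): 23·10+23=253≡19 → T
I(8): 23·8+23=207≡25 → Z
S(18): 23·18+23=437≡21 → V
U(20): 23·20+23=483≡15 → P
Q(16): 23·16+23=391≡1 → B
J(9): 23·9+23=230≡22 → W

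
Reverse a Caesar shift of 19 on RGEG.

R(17): 17−19=-2≡24 → Y
G(6): 6−19=-13≡13 → N
E(4): 4−19=-15≡11 → L
G(6): 6−19=-13≡13 → N

YNLN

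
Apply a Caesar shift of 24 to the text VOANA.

V(21): 21+24=45≡19 → T
O(14): 14+24=38≡12 → M
A(0): 0+24=24 → Y
N(13): 13+24=37≡11 → L
A(0): 0+24=24 → Y

TMYLY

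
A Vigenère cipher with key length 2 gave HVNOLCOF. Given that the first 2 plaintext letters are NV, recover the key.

Subtract each crib letter from the matching ciphertext letter (mod 26):
H(7)−N(13)=-6≡20 → U
V(21)−V(21)=0 → A

UA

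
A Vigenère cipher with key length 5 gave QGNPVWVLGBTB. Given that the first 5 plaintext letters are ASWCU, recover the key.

Subtract each crib letter from the matching ciphertext letter (mod 26):
Q(16)−A(0)=16 → Q
G(6)−S(18)=-12≡14 → O
N(13)−W(22)=-9≡17 → R
P(15)−C(2)=13 → N
V(21)−U(20)=1 → B

QORNB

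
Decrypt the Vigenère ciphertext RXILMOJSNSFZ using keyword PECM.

Repeat the key across the ciphertext: PECMPECMPECM
R(17)−P(15): 2 → C
X(23)−E(4): 19 → T
I(8)−C(2): 6 → G
L(11)−M(12): -1≡25 → Z
M(12)−P(15): -3≡23 → X
O(14)−E(4): 10 → K
J(9)−C(2): 7 → H
S(18)−M(12): 6 → G
N(13)−P(15): -2≡24 → Y
S(18)−E(4): 14 → O
F(5)−C(2): 3 → D
Z(25)−M(12): 13 → N

CTGZXKHGYODN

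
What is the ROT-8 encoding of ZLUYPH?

HTCGXP

Z(25): 25+8=33≡7 → H
L(11): 11+8=19 → T
U(20): 20+8=28≡2 → C
Y(24): 24+8=32≡6 → G
P(15): 15+8=23 → X
H(7): 7+8=15 → P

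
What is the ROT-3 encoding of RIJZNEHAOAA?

R(17): 17+3=20 → U
I(8): 8+3=11 → L
J(9): 9+3=12 → M
Z(25): 25+3=28≡2 → C
N(13): 13+3=16 → Q
E(4): 4+3=7 → H
H(7): 7+3=10 → K
A(0): 0+3=3 → D
O(14): 14+3=17 → R
A(0): 0+3=3 → D
A(0): 0+3=3 → D

ULMCQHKDRDD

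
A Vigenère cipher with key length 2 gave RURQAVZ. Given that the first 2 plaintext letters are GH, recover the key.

LN

Subtract each crib letter from the matching ciphertext letter (mod 26):
R(17)−G(6)=11 → L
U(20)−H(7)=13 → N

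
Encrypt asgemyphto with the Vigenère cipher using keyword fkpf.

Repeat the key across the message: fkpffkpffk
a(0)+f(5): 5 → f
s(18)+k(10): 28≡2 → c
g(6)+p(15): 21 → v
e(4)+f(5): 9 → j
m(12)+f(5): 17 → r
y(24)+k(10): 34≡8 → i
p(15)+p(15): 30≡4 → e
h(7)+f(5): 12 → m
t(19)+f(5): 24 → y
o(14)+k(10): 24 → y

fcvjriemyy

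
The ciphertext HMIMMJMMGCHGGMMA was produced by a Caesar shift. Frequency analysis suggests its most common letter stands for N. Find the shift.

The most frequent ciphertext letter is M (appears 7 times).
M is position 12; N is position 13.
Shift = -1≡25.

25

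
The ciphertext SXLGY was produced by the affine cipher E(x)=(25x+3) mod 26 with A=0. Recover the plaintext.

LGSXF

The inverse of 25 mod 26 is 25, since 25·25=625≡1. Apply D(y)=25·(y−3) mod 26:
S(18): 25·(18−3)=375≡11 → L
X(23): 25·(23−3)=500≡6 → G
L(11): 25·(11−3)=200≡18 → S
G(6): 25·(6−3)=75≡23 → X
Y(24): 25·(24−3)=525≡5 → F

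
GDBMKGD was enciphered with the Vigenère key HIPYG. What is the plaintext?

Repeat the key across the ciphertext: HIPYGHI
G(6)−H(7): -1≡25 → Z
D(3)−I(8): -5≡21 → V
B(1)−P(15): -14≡12 → M
M(12)−Y(24): -12≡14 → O
K(10)−G(6): 4 → E
G(6)−H(7): -1≡25 → Z
D(3)−I(8): -5≡21 → V

ZVMOEZV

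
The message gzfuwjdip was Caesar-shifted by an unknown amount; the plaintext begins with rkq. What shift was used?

15

From the crib: g(6)−r(17)=-11≡15, so the shift is 15.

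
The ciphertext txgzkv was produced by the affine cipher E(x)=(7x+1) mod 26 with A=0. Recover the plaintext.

The inverse of 7 mod 26 is 15, since 7·15=105≡1. Apply D(y)=15·(y−1) mod 26:
t(19): 15·(19−1)=270≡10 → k
x(23): 15·(23−1)=330≡18 → s
g(6): 15·(6−1)=75≡23 → x
z(25): 15·(25−1)=360≡22 → w
k(10): 15·(10−1)=135≡5 → f
v(21): 15·(21−1)=300≡14 → o

ksxwfo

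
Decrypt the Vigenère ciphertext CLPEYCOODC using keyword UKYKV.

IBRUDIEQTH

Repeat the key across the ciphertext: UKYKVUKYKV
C(2)−U(20): -18≡8 → I
L(11)−K(10): 1 → B
P(15)−Y(24): -9≡17 → R
E(4)−K(10): -6≡20 → U
Y(24)−V(21): 3 → D
C(2)−U(20): -18≡8 → I
O(14)−K(10): 4 → E
O(14)−Y(24): -10≡16 → Q
D(3)−K(10): -7≡19 → T
C(2)−V(21): -19≡7 → H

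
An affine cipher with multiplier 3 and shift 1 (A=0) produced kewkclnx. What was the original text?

dbhdjmeq

The inverse of 3 mod 26 is 9, since 3·9=27≡1. Apply D(y)=9·(y−1) mod 26:
k(10): 9·(10−1)=81≡3 → d
e(4): 9·(4−1)=27≡1 → b
w(22): 9·(22−1)=189≡7 → h
k(10): 9·(10−1)=81≡3 → d
c(2): 9·(2−1)=9 → j
l(11): 9·(11−1)=90≡12 → m
n(13): 9·(13−1)=108≡4 → e
x(23): 9·(23−1)=198≡16 → q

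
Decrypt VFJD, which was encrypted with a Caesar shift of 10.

V(21): 21−10=11 → L
F(5): 5−10=-5≡21 → V
J(9): 9−10=-1≡25 → Z
D(3): 3−10=-7≡19 → T

LVZT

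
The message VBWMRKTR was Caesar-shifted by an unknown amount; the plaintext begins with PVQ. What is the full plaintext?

PVQGLENL

From the crib: V(21)−P(15)=6, so the shift is 6.
Subtract 6 from each ciphertext letter:
V(21): 21−6=15 → P
B(1): 1−6=-5≡21 → V
W(22): 22−6=16 → Q
M(12): 12−6=6 → G
R(17): 17−6=11 → L
K(10): 10−6=4 → E
T(19): 19−6=13 → N
R(17): 17−6=11 → L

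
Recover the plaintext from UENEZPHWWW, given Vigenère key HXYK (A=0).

NHPUSSJMPZ

Repeat the key across the ciphertext: HXYKHXYKHX
U(20)−H(7): 13 → N
E(4)−X(23): -19≡7 → H
N(13)−Y(24): -11≡15 → P
E(4)−K(10): -6≡20 → U
Z(25)−H(7): 18 → S
P(15)−X(23): -8≡18 → S
H(7)−Y(24): -17≡9 → J
W(22)−K(10): 12 → M
W(22)−H(7): 15 → P
W(22)−X(23): -1≡25 → Z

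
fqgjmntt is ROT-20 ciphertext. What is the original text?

lwmpstzz

f(5): 5−20=-15≡11 → l
q(16): 16−20=-4≡22 → w
g(6): 6−20=-14≡12 → m
j(9): 9−20=-11≡15 → p
m(12): 12−20=-8≡18 → s
n(13): 13−20=-7≡19 → t
t(19): 19−20=-1≡25 → z
t(19): 19−20=-1≡25 → z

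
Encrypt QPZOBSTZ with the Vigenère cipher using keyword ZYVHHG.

PNUVIYSX

Repeat the key across the message: ZYVHHGZY
Q(16)+Z(25): 41≡15 → P
P(15)+Y(24): 39≡13 → N
Z(25)+V(21): 46≡20 → U
O(14)+H(7): 21 → V
B(1)+H(7): 8 → I
S(18)+G(6): 24 → Y
T(19)+Z(25): 44≡18 → S
Z(25)+Y(24): 49≡23 → X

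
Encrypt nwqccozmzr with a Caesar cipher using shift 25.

mvpbbnylyq

n(13): 13+25=38≡12 → m
w(22): 22+25=47≡21 → v
q(16): 16+25=41≡15 → p
c(2): 2+25=27≡1 → b
c(2): 2+25=27≡1 → b
o(14): 14+25=39≡13 → n
z(25): 25+25=50≡24 → y
m(12): 12+25=37≡11 → l
z(25): 25+25=50≡24 → y
r(17): 17+25=42≡16 → q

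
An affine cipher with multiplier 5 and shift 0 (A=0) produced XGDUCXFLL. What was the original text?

The inverse of 5 mod 26 is 21, since 5·21=105≡1. Apply D(y)=21·(y−0) mod 26:
X(23): 21·(23−0)=483≡15 → P
G(6): 21·(6−0)=126≡22 → W
D(3): 21·(3−0)=63≡11 → L
U(20): 21·(20−0)=420≡4 → E
C(2): 21·(2−0)=42≡16 → Q
X(23): 21·(23−0)=483≡15 → P
F(5): 21·(5−0)=105≡1 → B
L(11): 21·(11−0)=231≡23 → X
L(11): 21·(11−0)=231≡23 → X

PWLEQPBXX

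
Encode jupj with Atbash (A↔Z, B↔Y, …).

j(9) → q(16)
u(20) → f(5)
p(15) → k(10)
j(9) → q(16)

qfkq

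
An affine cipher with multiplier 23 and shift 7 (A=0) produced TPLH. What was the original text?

The inverse of 23 mod 26 is 17, since 23·17=391≡1. Apply D(y)=17·(y−7) mod 26:
T(19): 17·(19−7)=204≡22 → W
P(15): 17·(15−7)=136≡6 → G
L(11): 17·(11−7)=68≡16 → Q
H(7): 17·(7−7)=0 → A

WGQA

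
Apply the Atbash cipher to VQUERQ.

EJFVIJ

V(21) → E(4)
Q(16) → J(9)
U(20) → F(5)
E(4) → V(21)
R(17) → I(8)
Q(16) → J(9)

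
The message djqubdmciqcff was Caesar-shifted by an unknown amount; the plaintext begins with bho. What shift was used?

From the crib: d(3)−b(1)=2, so the shift is 2.

2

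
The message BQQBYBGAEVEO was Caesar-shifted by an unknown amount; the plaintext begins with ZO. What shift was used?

2

From the crib: B(1)−Z(25)=-24≡2, so the shift is 2.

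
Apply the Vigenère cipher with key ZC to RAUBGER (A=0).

QCTDFGQ

Repeat the key across the message: ZCZCZCZ
R(17)+Z(25): 42≡16 → Q
A(0)+C(2): 2 → C
U(20)+Z(25): 45≡19 → T
B(1)+C(2): 3 → D
G(6)+Z(25): 31≡5 → F
E(4)+C(2): 6 → G
R(17)+Z(25): 42≡16 → Q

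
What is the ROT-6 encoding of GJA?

G(6): 6+6=12 → M
J(9): 9+6=15 → P
A(0): 0+6=6 → G

MPG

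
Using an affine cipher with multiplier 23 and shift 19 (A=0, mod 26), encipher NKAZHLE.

N(13): 23·13+19=318≡6 → G
K(10): 23·10+19=249≡15 → P
A(0): 23·0+19=19 → T
Z(25): 23·25+19=594≡22 → W
H(7): 23·7+19=180≡24 → Y
L(11): 23·11+19=272≡12 → M
E(4): 23·4+19=111≡7 → H

GPTWYMH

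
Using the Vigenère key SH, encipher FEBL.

XLTS

Repeat the key across the message: SHSH
F(5)+S(18): 23 → X
E(4)+H(7): 11 → L
B(1)+S(18): 19 → T
L(11)+H(7): 18 → S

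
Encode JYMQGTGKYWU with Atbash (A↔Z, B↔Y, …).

QBNJTGTPBDF

J(9) → Q(16)
Y(24) → B(1)
M(12) → N(13)
Q(16) → J(9)
G(6) → T(19)
T(19) → G(6)
G(6) → T(19)
K(10) → P(15)
Y(24) → B(1)
W(22) → D(3)
U(20) → F(5)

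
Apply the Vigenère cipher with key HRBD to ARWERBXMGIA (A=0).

Repeat the key across the message: HRBDHRBDHRB
A(0)+H(7): 7 → H
R(17)+R(17): 34≡8 → I
W(22)+B(1): 23 → X
E(4)+D(3): 7 → H
R(17)+H(7): 24 → Y
B(1)+R(17): 18 → S
X(23)+B(1): 24 → Y
M(12)+D(3): 15 → P
G(6)+H(7): 13 → N
I(8)+R(17): 25 → Z
A(0)+B(1): 1 → B

HIXHYSYPNZB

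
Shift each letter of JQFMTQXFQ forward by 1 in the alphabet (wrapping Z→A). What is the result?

KRGNURYGR

J(9): 9+1=10 → K
Q(16): 16+1=17 → R
F(5): 5+1=6 → G
M(12): 12+1=13 → N
T(19): 19+1=20 → U
Q(16): 16+1=17 → R
X(23): 23+1=24 → Y
F(5): 5+1=6 → G
Q(16): 16+1=17 → R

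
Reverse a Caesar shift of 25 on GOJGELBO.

G(6): 6−25=-19≡7 → H
O(14): 14−25=-11≡15 → P
J(9): 9−25=-16≡10 → K
G(6): 6−25=-19≡7 → H
E(4): 4−25=-21≡5 → F
L(11): 11−25=-14≡12 → M
B(1): 1−25=-24≡2 → C
O(14): 14−25=-11≡15 → P

HPKHFMCP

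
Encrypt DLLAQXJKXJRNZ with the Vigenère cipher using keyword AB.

Repeat the key across the message: ABABABABABABA
D(3)+A(0): 3 → D
L(11)+B(1): 12 → M
L(11)+A(0): 11 → L
A(0)+B(1): 1 → B
Q(16)+A(0): 16 → Q
X(23)+B(1): 24 → Y
J(9)+A(0): 9 → J
K(10)+B(1): 11 → L
X(23)+A(0): 23 → X
J(9)+B(1): 10 → K
R(17)+A(0): 17 → R
N(13)+B(1): 14 → O
Z(25)+A(0): 25 → Z

DMLBQYJLXKROZ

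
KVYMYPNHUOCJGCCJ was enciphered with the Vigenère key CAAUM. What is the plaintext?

Repeat the key across the ciphertext: CAAUMCAAUMCAAUMC
K(10)−C(2): 8 → I
V(21)−A(0): 21 → V
Y(24)−A(0): 24 → Y
M(12)−U(20): -8≡18 → S
Y(24)−M(12): 12 → M
P(15)−C(2): 13 → N
N(13)−A(0): 13 → N
H(7)−A(0): 7 → H
U(20)−U(20): 0 → A
O(14)−M(12): 2 → C
C(2)−C(2): 0 → A
J(9)−A(0): 9 → J
G(6)−A(0): 6 → G
C(2)−U(20): -18≡8 → I
C(2)−M(12): -10≡16 → Q
J(9)−C(2): 7 → H

IVYSMNNHACAJGIQH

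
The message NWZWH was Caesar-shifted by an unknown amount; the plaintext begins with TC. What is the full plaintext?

From the crib: N(13)−T(19)=-6≡20, so the shift is 20.
Subtract 20 from each ciphertext letter:
N(13): 13−20=-7≡19 → T
W(22): 22−20=2 → C
Z(25): 25−20=5 → F
W(22): 22−20=2 → C
H(7): 7−20=-13≡13 → N

TCFCN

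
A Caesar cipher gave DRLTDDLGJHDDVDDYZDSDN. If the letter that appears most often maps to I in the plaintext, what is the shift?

The most frequent ciphertext letter is D (appears 9 times).
D is position 3; I is position 8.
Shift = -5≡21.

21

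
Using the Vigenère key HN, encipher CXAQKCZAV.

Repeat the key across the message: HNHNHNHNH
C(2)+H(7): 9 → J
X(23)+N(13): 36≡10 → K
A(0)+H(7): 7 → H
Q(16)+N(13): 29≡3 → D
K(10)+H(7): 17 → R
C(2)+N(13): 15 → P
Z(25)+H(7): 32≡6 → G
A(0)+N(13): 13 → N
V(21)+H(7): 28≡2 → C

JKHDRPGNC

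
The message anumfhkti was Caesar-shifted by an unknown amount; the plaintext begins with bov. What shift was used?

From the crib: a(0)−b(1)=-1≡25, so the shift is 25.

25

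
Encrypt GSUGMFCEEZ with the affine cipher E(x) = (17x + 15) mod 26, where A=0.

NJRNLWXFFY

G(6): 17·6+15=117≡13 → N
S(18): 17·18+15=321≡9 → J
U(20): 17·20+15=355≡17 → R
G(6): 17·6+15=117≡13 → N
M(12): 17·12+15=219≡11 → L
F(5): 17·5+15=100≡22 → W
C(2): 17·2+15=49≡23 → X
E(4): 17·4+15=83≡5 → F
E(4): 17·4+15=83≡5 → F
Z(25): 17·25+15=440≡24 → Y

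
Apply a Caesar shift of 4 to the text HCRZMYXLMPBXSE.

LGVDQCBPQTFBWI

H(7): 7+4=11 → L
C(2): 2+4=6 → G
R(17): 17+4=21 → V
Z(25): 25+4=29≡3 → D
M(12): 12+4=16 → Q
Y(24): 24+4=28≡2 → C
X(23): 23+4=27≡1 → B
L(11): 11+4=15 → P
M(12): 12+4=16 → Q
P(15): 15+4=19 → T
B(1): 1+4=5 → F
X(23): 23+4=27≡1 → B
S(18): 18+4=22 → W
E(4): 4+4=8 → I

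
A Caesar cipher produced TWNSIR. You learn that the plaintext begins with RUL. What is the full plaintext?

RULQGP

From the crib: T(19)−R(17)=2, so the shift is 2.
Subtract 2 from each ciphertext letter:
T(19): 19−2=17 → R
W(22): 22−2=20 → U
N(13): 13−2=11 → L
S(18): 18−2=16 → Q
I(8): 8−2=6 → G
R(17): 17−2=15 → P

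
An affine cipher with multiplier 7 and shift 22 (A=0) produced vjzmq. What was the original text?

lntgo

The inverse of 7 mod 26 is 15, since 7·15=105≡1. Apply D(y)=15·(y−22) mod 26:
v(21): 15·(21−22)=-15≡11 → l
j(9): 15·(9−22)=-195≡13 → n
z(25): 15·(25−22)=45≡19 → t
m(12): 15·(12−22)=-150≡6 → g
q(16): 15·(16−22)=-90≡14 → o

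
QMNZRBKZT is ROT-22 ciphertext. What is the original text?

UQRDVFODX

Q(16): 16−22=-6≡20 → U
M(12): 12−22=-10≡16 → Q
N(13): 13−22=-9≡17 → R
Z(25): 25−22=3 → D
R(17): 17−22=-5≡21 → V
B(1): 1−22=-21≡5 → F
K(10): 10−22=-12≡14 → O
Z(25): 25−22=3 → D
T(19): 19−22=-3≡23 → X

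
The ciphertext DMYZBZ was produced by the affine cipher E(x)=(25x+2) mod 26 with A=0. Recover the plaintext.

The inverse of 25 mod 26 is 25, since 25·25=625≡1. Apply D(y)=25·(y−2) mod 26:
D(3): 25·(3−2)=25 → Z
M(12): 25·(12−2)=250≡16 → Q
Y(24): 25·(24−2)=550≡4 → E
Z(25): 25·(25−2)=575≡3 → D
B(1): 25·(1−2)=-25≡1 → B
Z(25): 25·(25−2)=575≡3 → D

ZQEDBD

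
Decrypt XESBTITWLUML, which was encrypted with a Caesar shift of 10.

X(23): 23−10=13 → N
E(4): 4−10=-6≡20 → U
S(18): 18−10=8 → I
B(1): 1−10=-9≡17 → R
T(19): 19−10=9 → J
I(8): 8−10=-2≡24 → Y
T(19): 19−10=9 → J
W(22): 22−10=12 → M
L(11): 11−10=1 → B
U(20): 20−10=10 → K
M(12): 12−10=2 → C
L(11): 11−10=1 → B

NUIRJYJMBKCB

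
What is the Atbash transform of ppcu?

kkxf

p(15) → k(10)
p(15) → k(10)
c(2) → x(23)
u(20) → f(5)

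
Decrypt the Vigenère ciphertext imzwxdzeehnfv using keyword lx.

xpozmgohtkcik

Repeat the key across the ciphertext: lxlxlxlxlxlxl
i(8)−l(11): -3≡23 → x
m(12)−x(23): -11≡15 → p
z(25)−l(11): 14 → o
w(22)−x(23): -1≡25 → z
x(23)−l(11): 12 → m
d(3)−x(23): -20≡6 → g
z(25)−l(11): 14 → o
e(4)−x(23): -19≡7 → h
e(4)−l(11): -7≡19 → t
h(7)−x(23): -16≡10 → k
n(13)−l(11): 2 → c
f(5)−x(23): -18≡8 → i
v(21)−l(11): 10 → k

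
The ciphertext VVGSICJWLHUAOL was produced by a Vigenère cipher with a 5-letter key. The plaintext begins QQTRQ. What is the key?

Subtract each crib letter from the matching ciphertext letter (mod 26):
V(21)−Q(16)=5 → F
V(21)−Q(16)=5 → F
G(6)−T(19)=-13≡13 → N
S(18)−R(17)=1 → B
I(8)−Q(16)=-8≡18 → S

FFNBS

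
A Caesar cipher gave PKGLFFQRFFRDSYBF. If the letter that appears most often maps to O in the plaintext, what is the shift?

The most frequent ciphertext letter is F (appears 5 times).
F is position 5; O is position 14.
Shift = -9≡17.

17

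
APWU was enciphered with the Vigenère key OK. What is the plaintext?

MFIK

Repeat the key across the ciphertext: OKOK
A(0)−O(14): -14≡12 → M
P(15)−K(10): 5 → F
W(22)−O(14): 8 → I
U(20)−K(10): 10 → K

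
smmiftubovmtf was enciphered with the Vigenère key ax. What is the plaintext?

spmlfwueoymwf

Repeat the key across the ciphertext: axaxaxaxaxaxa
s(18)−a(0): 18 → s
m(12)−x(23): -11≡15 → p
m(12)−a(0): 12 → m
i(8)−x(23): -15≡11 → l
f(5)−a(0): 5 → f
t(19)−x(23): -4≡22 → w
u(20)−a(0): 20 → u
b(1)−x(23): -22≡4 → e
o(14)−a(0): 14 → o
v(21)−x(23): -2≡24 → y
m(12)−a(0): 12 → m
t(19)−x(23): -4≡22 → w
f(5)−a(0): 5 → f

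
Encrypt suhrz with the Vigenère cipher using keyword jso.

Repeat the key across the message: jsojs
s(18)+j(9): 27≡1 → b
u(20)+s(18): 38≡12 → m
h(7)+o(14): 21 → v
r(17)+j(9): 26≡0 → a
z(25)+s(18): 43≡17 → r

bmvar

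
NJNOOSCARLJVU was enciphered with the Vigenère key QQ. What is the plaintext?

XTXYYCMKBVTFE

Repeat the key across the ciphertext: QQQQQQQQQQQQQ
N(13)−Q(16): -3≡23 → X
J(9)−Q(16): -7≡19 → T
N(13)−Q(16): -3≡23 → X
O(14)−Q(16): -2≡24 → Y
O(14)−Q(16): -2≡24 → Y
S(18)−Q(16): 2 → C
C(2)−Q(16): -14≡12 → M
A(0)−Q(16): -16≡10 → K
R(17)−Q(16): 1 → B
L(11)−Q(16): -5≡21 → V
J(9)−Q(16): -7≡19 → T
V(21)−Q(16): 5 → F
U(20)−Q(16): 4 → E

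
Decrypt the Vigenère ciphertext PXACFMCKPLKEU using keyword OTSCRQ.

Repeat the key across the ciphertext: OTSCRQOTSCRQO
P(15)−O(14): 1 → B
X(23)−T(19): 4 → E
A(0)−S(18): -18≡8 → I
C(2)−C(2): 0 → A
F(5)−R(17): -12≡14 → O
M(12)−Q(16): -4≡22 → W
C(2)−O(14): -12≡14 → O
K(10)−T(19): -9≡17 → R
P(15)−S(18): -3≡23 → X
L(11)−C(2): 9 → J
K(10)−R(17): -7≡19 → T
E(4)−Q(16): -12≡14 → O
U(20)−O(14): 6 → G

BEIAOWORXJTOG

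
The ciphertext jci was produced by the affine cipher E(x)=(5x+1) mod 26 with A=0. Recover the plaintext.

The inverse of 5 mod 26 is 21, since 5·21=105≡1. Apply D(y)=21·(y−1) mod 26:
j(9): 21·(9−1)=168≡12 → m
c(2): 21·(2−1)=21 → v
i(8): 21·(8−1)=147≡17 → r

mvr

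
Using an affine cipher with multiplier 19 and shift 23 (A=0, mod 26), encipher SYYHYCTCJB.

S(18): 19·18+23=365≡1 → B
Y(24): 19·24+23=479≡11 → L
Y(24): 19·24+23=479≡11 → L
H(7): 19·7+23=156≡0 → A
Y(24): 19·24+23=479≡11 → L
C(2): 19·2+23=61≡9 → J
T(19): 19·19+23=384≡20 → U
C(2): 19·2+23=61≡9 → J
J(9): 19·9+23=194≡12 → M
B(1): 19·1+23=42≡16 → Q

BLLALJUJMQ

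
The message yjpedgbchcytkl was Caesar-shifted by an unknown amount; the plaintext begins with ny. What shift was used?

From the crib: y(24)−n(13)=11, so the shift is 11.

11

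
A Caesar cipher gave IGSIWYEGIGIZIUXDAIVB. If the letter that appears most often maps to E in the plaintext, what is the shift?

The most frequent ciphertext letter is I (appears 6 times).
I is position 8; E is position 4.
Shift = 4.

4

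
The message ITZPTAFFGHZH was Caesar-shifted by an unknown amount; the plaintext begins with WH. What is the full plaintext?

From the crib: I(8)−W(22)=-14≡12, so the shift is 12.
Subtract 12 from each ciphertext letter:
I(8): 8−12=-4≡22 → W
T(19): 19−12=7 → H
Z(25): 25−12=13 → N
P(15): 15−12=3 → D
T(19): 19−12=7 → H
A(0): 0−12=-12≡14 → O
F(5): 5−12=-7≡19 → T
F(5): 5−12=-7≡19 → T
G(6): 6−12=-6≡20 → U
H(7): 7−12=-5≡21 → V
Z(25): 25−12=13 → N
H(7): 7−12=-5≡21 → V

WHNDHOTTUVNV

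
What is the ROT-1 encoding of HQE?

IRF

H(7): 7+1=8 → I
Q(16): 16+1=17 → R
E(4): 4+1=5 → F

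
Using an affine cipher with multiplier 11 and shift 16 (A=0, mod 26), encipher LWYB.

L(11): 11·11+16=137≡7 → H
W(22): 11·22+16=258≡24 → Y
Y(24): 11·24+16=280≡20 → U
B(1): 11·1+16=27≡1 → B

HYUB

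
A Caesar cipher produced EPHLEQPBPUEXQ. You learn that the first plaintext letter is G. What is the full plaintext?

From the crib: E(4)−G(6)=-2≡24, so the shift is 24.
Subtract 24 from each ciphertext letter:
E(4): 4−24=-20≡6 → G
P(15): 15−24=-9≡17 → R
H(7): 7−24=-17≡9 → J
L(11): 11−24=-13≡13 → N
E(4): 4−24=-20≡6 → G
Q(16): 16−24=-8≡18 → S
P(15): 15−24=-9≡17 → R
B(1): 1−24=-23≡3 → D
P(15): 15−24=-9≡17 → R
U(20): 20−24=-4≡22 → W
E(4): 4−24=-20≡6 → G
X(23): 23−24=-1≡25 → Z
Q(16): 16−24=-8≡18 → S

GRJNGSRDRWGZS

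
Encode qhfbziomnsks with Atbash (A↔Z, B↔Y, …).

q(16) → j(9)
h(7) → s(18)
f(5) → u(20)
b(1) → y(24)
z(25) → a(0)
i(8) → r(17)
o(14) → l(11)
m(12) → n(13)
n(13) → m(12)
s(18) → h(7)
k(10) → p(15)
s(18) → h(7)

jsuyarlnmhph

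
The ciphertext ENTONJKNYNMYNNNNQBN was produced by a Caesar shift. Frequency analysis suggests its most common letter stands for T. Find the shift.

20

The most frequent ciphertext letter is N (appears 9 times).
N is position 13; T is position 19.
Shift = -6≡20.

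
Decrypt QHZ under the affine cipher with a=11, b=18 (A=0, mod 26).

OZD

The inverse of 11 mod 26 is 19, since 11·19=209≡1. Apply D(y)=19·(y−18) mod 26:
Q(16): 19·(16−18)=-38≡14 → O
H(7): 19·(7−18)=-209≡25 → Z
Z(25): 19·(25−18)=133≡3 → D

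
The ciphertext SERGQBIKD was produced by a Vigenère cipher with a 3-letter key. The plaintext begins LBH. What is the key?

Subtract each crib letter from the matching ciphertext letter (mod 26):
S(18)−L(11)=7 → H
E(4)−B(1)=3 → D
R(17)−H(7)=10 → K

HDK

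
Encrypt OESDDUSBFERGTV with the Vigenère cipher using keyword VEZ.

Repeat the key across the message: VEZVEZVEZVEZVE
O(14)+V(21): 35≡9 → J
E(4)+E(4): 8 → I
S(18)+Z(25): 43≡17 → R
D(3)+V(21): 24 → Y
D(3)+E(4): 7 → H
U(20)+Z(25): 45≡19 → T
S(18)+V(21): 39≡13 → N
B(1)+E(4): 5 → F
F(5)+Z(25): 30≡4 → E
E(4)+V(21): 25 → Z
R(17)+E(4): 21 → V
G(6)+Z(25): 31≡5 → F
T(19)+V(21): 40≡14 → O
V(21)+E(4): 25 → Z

JIRYHTNFEZVFOZ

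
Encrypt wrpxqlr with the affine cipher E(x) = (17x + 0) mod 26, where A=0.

kdvbmfd

w(22): 17·22+0=374≡10 → k
r(17): 17·17+0=289≡3 → d
p(15): 17·15+0=255≡21 → v
x(23): 17·23+0=391≡1 → b
q(16): 17·16+0=272≡12 → m
l(11): 17·11+0=187≡5 → f
r(17): 17·17+0=289≡3 → d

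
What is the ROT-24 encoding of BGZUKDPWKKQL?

ZEXSIBNUIIOJ

B(1): 1+24=25 → Z
G(6): 6+24=30≡4 → E
Z(25): 25+24=49≡23 → X
U(20): 20+24=44≡18 → S
K(10): 10+24=34≡8 → I
D(3): 3+24=27≡1 → B
P(15): 15+24=39≡13 → N
W(22): 22+24=46≡20 → U
K(10): 10+24=34≡8 → I
K(10): 10+24=34≡8 → I
Q(16): 16+24=40≡14 → O
L(11): 11+24=35≡9 → J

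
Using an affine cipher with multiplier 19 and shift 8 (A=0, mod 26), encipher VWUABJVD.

RKYIBXRN

V(21): 19·21+8=407≡17 → R
W(22): 19·22+8=426≡10 → K
U(20): 19·20+8=388≡24 → Y
A(0): 19·0+8=8 → I
B(1): 19·1+8=27≡1 → B
J(9): 19·9+8=179≡23 → X
V(21): 19·21+8=407≡17 → R
D(3): 19·3+8=65≡13 → N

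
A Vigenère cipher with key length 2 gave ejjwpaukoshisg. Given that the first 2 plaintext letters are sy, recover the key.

ml

Subtract each crib letter from the matching ciphertext letter (mod 26):
e(4)−s(18)=-14≡12 → m
j(9)−y(24)=-15≡11 → l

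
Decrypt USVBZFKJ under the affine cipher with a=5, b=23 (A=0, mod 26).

PZKGQMNS

The inverse of 5 mod 26 is 21, since 5·21=105≡1. Apply D(y)=21·(y−23) mod 26:
U(20): 21·(20−23)=-63≡15 → P
S(18): 21·(18−23)=-105≡25 → Z
V(21): 21·(21−23)=-42≡10 → K
B(1): 21·(1−23)=-462≡6 → G
Z(25): 21·(25−23)=42≡16 → Q
F(5): 21·(5−23)=-378≡12 → M
K(10): 21·(10−23)=-273≡13 → N
J(9): 21·(9−23)=-294≡18 → S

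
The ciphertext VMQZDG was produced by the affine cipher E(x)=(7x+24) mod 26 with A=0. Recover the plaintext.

The inverse of 7 mod 26 is 15, since 7·15=105≡1. Apply D(y)=15·(y−24) mod 26:
V(21): 15·(21−24)=-45≡7 → H
M(12): 15·(12−24)=-180≡2 → C
Q(16): 15·(16−24)=-120≡10 → K
Z(25): 15·(25−24)=15 → P
D(3): 15·(3−24)=-315≡23 → X
G(6): 15·(6−24)=-270≡16 → Q

HCKPXQ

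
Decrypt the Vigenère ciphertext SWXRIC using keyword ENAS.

Repeat the key across the ciphertext: ENASEN
S(18)−E(4): 14 → O
W(22)−N(13): 9 → J
X(23)−A(0): 23 → X
R(17)−S(18): -1≡25 → Z
I(8)−E(4): 4 → E
C(2)−N(13): -11≡15 → P

OJXZEP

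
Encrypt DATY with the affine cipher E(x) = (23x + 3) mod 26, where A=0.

D(3): 23·3+3=72≡20 → U
A(0): 23·0+3=3 → D
T(19): 23·19+3=440≡24 → Y
Y(24): 23·24+3=555≡9 → J

UDYJ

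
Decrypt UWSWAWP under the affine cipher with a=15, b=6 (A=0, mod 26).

The inverse of 15 mod 26 is 7, since 15·7=105≡1. Apply D(y)=7·(y−6) mod 26:
U(20): 7·(20−6)=98≡20 → U
W(22): 7·(22−6)=112≡8 → I
S(18): 7·(18−6)=84≡6 → G
W(22): 7·(22−6)=112≡8 → I
A(0): 7·(0−6)=-42≡10 → K
W(22): 7·(22−6)=112≡8 → I
P(15): 7·(15−6)=63≡11 → L

UIGIKIL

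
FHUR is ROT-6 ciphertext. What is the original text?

F(5): 5−6=-1≡25 → Z
H(7): 7−6=1 → B
U(20): 20−6=14 → O
R(17): 17−6=11 → L

ZBOL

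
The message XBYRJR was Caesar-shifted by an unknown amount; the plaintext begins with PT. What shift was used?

8

From the crib: X(23)−P(15)=8, so the shift is 8.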